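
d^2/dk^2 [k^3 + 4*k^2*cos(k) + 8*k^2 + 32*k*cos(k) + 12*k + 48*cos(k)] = -4*k^2*cos(k) - 16*k*sin(k) - 32*k*cos(k) + 6*k - 64*sin(k) - 40*cos(k) + 16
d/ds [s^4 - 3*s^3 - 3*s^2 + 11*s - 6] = 4*s^3 - 9*s^2 - 6*s + 11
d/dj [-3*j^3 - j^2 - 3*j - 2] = -9*j^2 - 2*j - 3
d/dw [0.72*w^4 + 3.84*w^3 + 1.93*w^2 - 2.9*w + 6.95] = 2.88*w^3 + 11.52*w^2 + 3.86*w - 2.9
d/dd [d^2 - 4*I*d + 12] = 2*d - 4*I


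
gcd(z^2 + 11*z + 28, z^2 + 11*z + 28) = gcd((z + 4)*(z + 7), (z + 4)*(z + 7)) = z^2 + 11*z + 28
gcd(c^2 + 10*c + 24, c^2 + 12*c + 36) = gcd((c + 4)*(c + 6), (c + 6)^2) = c + 6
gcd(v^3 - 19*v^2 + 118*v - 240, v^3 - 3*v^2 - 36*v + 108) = v - 6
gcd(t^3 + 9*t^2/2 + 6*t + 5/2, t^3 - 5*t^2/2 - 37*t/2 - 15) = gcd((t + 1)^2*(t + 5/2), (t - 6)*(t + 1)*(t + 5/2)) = t^2 + 7*t/2 + 5/2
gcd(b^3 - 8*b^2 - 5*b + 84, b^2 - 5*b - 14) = b - 7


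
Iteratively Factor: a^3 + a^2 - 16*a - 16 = (a - 4)*(a^2 + 5*a + 4) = (a - 4)*(a + 4)*(a + 1)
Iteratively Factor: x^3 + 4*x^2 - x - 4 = (x + 4)*(x^2 - 1) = (x - 1)*(x + 4)*(x + 1)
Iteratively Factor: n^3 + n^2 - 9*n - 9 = (n + 3)*(n^2 - 2*n - 3) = (n + 1)*(n + 3)*(n - 3)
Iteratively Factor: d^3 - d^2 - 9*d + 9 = (d - 3)*(d^2 + 2*d - 3) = (d - 3)*(d - 1)*(d + 3)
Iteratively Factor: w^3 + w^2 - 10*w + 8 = (w - 2)*(w^2 + 3*w - 4) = (w - 2)*(w + 4)*(w - 1)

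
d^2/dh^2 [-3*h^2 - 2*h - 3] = -6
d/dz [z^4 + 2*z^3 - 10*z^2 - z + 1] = 4*z^3 + 6*z^2 - 20*z - 1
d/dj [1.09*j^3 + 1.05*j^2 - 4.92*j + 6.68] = 3.27*j^2 + 2.1*j - 4.92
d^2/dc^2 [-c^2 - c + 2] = -2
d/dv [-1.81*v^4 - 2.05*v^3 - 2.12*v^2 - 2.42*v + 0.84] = -7.24*v^3 - 6.15*v^2 - 4.24*v - 2.42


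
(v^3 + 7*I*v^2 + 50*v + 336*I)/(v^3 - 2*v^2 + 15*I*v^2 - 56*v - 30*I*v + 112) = (v^2 - I*v + 42)/(v^2 + v*(-2 + 7*I) - 14*I)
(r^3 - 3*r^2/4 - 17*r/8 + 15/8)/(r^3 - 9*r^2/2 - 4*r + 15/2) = (r - 5/4)/(r - 5)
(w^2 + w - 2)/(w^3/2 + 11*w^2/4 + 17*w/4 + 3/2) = 4*(w - 1)/(2*w^2 + 7*w + 3)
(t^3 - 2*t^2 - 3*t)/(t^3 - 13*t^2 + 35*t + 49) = t*(t - 3)/(t^2 - 14*t + 49)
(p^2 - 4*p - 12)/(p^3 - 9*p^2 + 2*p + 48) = (p - 6)/(p^2 - 11*p + 24)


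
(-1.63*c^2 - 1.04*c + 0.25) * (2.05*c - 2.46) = -3.3415*c^3 + 1.8778*c^2 + 3.0709*c - 0.615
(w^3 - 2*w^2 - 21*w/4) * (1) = w^3 - 2*w^2 - 21*w/4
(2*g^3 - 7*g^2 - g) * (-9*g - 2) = -18*g^4 + 59*g^3 + 23*g^2 + 2*g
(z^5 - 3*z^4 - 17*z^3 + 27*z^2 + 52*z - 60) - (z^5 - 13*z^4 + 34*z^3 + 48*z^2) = 10*z^4 - 51*z^3 - 21*z^2 + 52*z - 60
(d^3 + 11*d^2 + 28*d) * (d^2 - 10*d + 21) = d^5 + d^4 - 61*d^3 - 49*d^2 + 588*d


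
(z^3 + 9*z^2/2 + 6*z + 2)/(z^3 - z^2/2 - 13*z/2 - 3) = (z + 2)/(z - 3)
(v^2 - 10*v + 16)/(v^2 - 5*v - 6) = (-v^2 + 10*v - 16)/(-v^2 + 5*v + 6)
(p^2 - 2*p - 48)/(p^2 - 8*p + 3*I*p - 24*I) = (p + 6)/(p + 3*I)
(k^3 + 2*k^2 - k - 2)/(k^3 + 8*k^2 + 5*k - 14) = (k + 1)/(k + 7)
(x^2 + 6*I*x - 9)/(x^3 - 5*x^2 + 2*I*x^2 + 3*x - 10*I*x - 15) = (x + 3*I)/(x^2 - x*(5 + I) + 5*I)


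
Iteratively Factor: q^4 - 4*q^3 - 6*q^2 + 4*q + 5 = (q - 5)*(q^3 + q^2 - q - 1) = (q - 5)*(q + 1)*(q^2 - 1) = (q - 5)*(q - 1)*(q + 1)*(q + 1)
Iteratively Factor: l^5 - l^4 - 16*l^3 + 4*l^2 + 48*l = (l)*(l^4 - l^3 - 16*l^2 + 4*l + 48) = l*(l - 4)*(l^3 + 3*l^2 - 4*l - 12) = l*(l - 4)*(l + 2)*(l^2 + l - 6) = l*(l - 4)*(l - 2)*(l + 2)*(l + 3)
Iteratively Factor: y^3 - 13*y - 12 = (y - 4)*(y^2 + 4*y + 3) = (y - 4)*(y + 1)*(y + 3)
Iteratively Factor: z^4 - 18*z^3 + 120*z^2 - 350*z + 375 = (z - 3)*(z^3 - 15*z^2 + 75*z - 125) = (z - 5)*(z - 3)*(z^2 - 10*z + 25) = (z - 5)^2*(z - 3)*(z - 5)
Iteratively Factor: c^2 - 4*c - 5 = (c - 5)*(c + 1)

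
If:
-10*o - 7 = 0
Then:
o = -7/10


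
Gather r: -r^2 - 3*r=-r^2 - 3*r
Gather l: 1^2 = 1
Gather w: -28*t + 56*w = -28*t + 56*w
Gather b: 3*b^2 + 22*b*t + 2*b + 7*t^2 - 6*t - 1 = 3*b^2 + b*(22*t + 2) + 7*t^2 - 6*t - 1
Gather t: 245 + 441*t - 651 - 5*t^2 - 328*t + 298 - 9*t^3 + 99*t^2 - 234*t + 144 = -9*t^3 + 94*t^2 - 121*t + 36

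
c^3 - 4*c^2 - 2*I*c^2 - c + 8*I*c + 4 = (c - 4)*(c - I)^2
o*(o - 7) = o^2 - 7*o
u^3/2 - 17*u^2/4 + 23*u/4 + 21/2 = (u/2 + 1/2)*(u - 6)*(u - 7/2)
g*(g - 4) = g^2 - 4*g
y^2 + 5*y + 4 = (y + 1)*(y + 4)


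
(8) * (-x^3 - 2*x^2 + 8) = -8*x^3 - 16*x^2 + 64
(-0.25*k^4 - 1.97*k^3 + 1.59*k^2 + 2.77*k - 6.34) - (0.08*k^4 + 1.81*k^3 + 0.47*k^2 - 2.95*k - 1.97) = -0.33*k^4 - 3.78*k^3 + 1.12*k^2 + 5.72*k - 4.37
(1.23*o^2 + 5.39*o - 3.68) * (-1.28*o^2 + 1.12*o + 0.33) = -1.5744*o^4 - 5.5216*o^3 + 11.1531*o^2 - 2.3429*o - 1.2144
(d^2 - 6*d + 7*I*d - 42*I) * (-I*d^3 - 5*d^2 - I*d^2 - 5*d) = -I*d^5 + 2*d^4 + 5*I*d^4 - 10*d^3 - 29*I*d^3 - 12*d^2 + 175*I*d^2 + 210*I*d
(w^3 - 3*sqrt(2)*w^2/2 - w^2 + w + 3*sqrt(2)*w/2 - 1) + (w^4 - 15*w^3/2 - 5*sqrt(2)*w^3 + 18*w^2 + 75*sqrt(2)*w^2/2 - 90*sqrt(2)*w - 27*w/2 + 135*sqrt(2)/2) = w^4 - 5*sqrt(2)*w^3 - 13*w^3/2 + 17*w^2 + 36*sqrt(2)*w^2 - 177*sqrt(2)*w/2 - 25*w/2 - 1 + 135*sqrt(2)/2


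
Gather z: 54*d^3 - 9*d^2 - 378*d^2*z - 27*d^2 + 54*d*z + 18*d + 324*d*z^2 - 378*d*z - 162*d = 54*d^3 - 36*d^2 + 324*d*z^2 - 144*d + z*(-378*d^2 - 324*d)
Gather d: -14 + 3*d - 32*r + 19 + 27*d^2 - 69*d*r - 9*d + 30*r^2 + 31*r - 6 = 27*d^2 + d*(-69*r - 6) + 30*r^2 - r - 1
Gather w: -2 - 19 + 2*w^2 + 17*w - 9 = 2*w^2 + 17*w - 30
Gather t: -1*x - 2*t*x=-2*t*x - x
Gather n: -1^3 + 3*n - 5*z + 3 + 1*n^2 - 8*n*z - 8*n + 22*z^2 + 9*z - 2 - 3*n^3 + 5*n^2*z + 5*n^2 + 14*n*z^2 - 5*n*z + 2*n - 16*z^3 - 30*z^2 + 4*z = -3*n^3 + n^2*(5*z + 6) + n*(14*z^2 - 13*z - 3) - 16*z^3 - 8*z^2 + 8*z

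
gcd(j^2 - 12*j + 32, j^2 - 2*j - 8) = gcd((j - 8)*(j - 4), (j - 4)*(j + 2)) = j - 4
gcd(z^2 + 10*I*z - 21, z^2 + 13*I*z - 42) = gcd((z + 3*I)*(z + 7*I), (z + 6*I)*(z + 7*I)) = z + 7*I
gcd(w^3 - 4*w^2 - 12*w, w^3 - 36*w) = w^2 - 6*w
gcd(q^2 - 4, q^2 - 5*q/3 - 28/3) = 1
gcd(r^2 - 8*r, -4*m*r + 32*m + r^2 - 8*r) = r - 8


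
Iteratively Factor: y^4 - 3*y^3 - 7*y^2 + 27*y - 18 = (y - 3)*(y^3 - 7*y + 6) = (y - 3)*(y - 1)*(y^2 + y - 6) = (y - 3)*(y - 2)*(y - 1)*(y + 3)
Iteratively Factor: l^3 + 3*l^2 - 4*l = (l - 1)*(l^2 + 4*l) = (l - 1)*(l + 4)*(l)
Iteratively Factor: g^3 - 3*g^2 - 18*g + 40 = (g + 4)*(g^2 - 7*g + 10) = (g - 2)*(g + 4)*(g - 5)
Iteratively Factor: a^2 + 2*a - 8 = (a - 2)*(a + 4)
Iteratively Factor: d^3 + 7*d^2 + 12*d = (d + 4)*(d^2 + 3*d) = d*(d + 4)*(d + 3)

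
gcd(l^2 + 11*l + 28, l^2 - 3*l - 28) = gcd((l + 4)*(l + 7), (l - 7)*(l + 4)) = l + 4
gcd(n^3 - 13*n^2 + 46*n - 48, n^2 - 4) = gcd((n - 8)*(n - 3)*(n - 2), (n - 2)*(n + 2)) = n - 2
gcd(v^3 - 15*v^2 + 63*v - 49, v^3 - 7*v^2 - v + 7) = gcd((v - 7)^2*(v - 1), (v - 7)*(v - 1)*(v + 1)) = v^2 - 8*v + 7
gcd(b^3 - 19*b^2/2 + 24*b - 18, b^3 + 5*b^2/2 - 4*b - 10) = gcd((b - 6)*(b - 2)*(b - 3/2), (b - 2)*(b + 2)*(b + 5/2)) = b - 2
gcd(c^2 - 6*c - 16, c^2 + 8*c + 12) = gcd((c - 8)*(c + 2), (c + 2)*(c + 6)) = c + 2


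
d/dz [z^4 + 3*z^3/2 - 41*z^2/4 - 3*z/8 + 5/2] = 4*z^3 + 9*z^2/2 - 41*z/2 - 3/8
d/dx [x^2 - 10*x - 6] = 2*x - 10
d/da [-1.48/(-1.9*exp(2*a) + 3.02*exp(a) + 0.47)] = (4.4696 - 5.624*exp(a))*exp(a)/(-1.9*exp(2*a) + 3.02*exp(a) + 0.47)^2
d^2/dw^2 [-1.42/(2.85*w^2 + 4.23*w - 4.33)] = (23.0679*w^2 + 34.23762*w - 1.42*(5.7*w + 4.23)*(11.4*w + 8.46) - 35.04702)/(2.85*w^2 + 4.23*w - 4.33)^3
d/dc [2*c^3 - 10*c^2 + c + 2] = 6*c^2 - 20*c + 1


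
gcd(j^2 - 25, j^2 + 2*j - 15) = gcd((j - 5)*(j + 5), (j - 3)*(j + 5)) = j + 5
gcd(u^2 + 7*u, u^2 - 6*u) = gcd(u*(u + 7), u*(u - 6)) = u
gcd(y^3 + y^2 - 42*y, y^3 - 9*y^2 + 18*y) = y^2 - 6*y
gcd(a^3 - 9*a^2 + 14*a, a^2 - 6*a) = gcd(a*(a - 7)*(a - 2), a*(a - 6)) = a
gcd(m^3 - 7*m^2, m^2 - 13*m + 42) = m - 7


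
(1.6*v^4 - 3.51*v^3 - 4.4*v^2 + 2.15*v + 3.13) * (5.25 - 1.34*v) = -2.144*v^5 + 13.1034*v^4 - 12.5315*v^3 - 25.981*v^2 + 7.0933*v + 16.4325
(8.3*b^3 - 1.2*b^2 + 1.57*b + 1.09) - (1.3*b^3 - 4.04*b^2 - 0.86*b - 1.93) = 7.0*b^3 + 2.84*b^2 + 2.43*b + 3.02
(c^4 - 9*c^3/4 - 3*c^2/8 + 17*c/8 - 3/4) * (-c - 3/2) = -c^5 + 3*c^4/4 + 15*c^3/4 - 25*c^2/16 - 39*c/16 + 9/8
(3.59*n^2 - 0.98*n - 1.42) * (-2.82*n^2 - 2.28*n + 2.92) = -10.1238*n^4 - 5.4216*n^3 + 16.7216*n^2 + 0.376*n - 4.1464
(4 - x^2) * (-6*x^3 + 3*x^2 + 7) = 6*x^5 - 3*x^4 - 24*x^3 + 5*x^2 + 28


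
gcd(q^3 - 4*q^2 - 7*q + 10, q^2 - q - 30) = 1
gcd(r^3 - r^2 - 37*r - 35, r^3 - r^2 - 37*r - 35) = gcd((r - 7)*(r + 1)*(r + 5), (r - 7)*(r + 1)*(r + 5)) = r^3 - r^2 - 37*r - 35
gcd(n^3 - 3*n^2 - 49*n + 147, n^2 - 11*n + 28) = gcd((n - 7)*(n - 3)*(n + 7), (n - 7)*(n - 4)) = n - 7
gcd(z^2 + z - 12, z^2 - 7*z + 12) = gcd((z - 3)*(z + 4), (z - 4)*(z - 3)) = z - 3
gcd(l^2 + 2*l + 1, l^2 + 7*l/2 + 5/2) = l + 1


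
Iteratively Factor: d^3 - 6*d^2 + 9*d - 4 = (d - 1)*(d^2 - 5*d + 4) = (d - 4)*(d - 1)*(d - 1)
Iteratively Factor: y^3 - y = (y + 1)*(y^2 - y) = (y - 1)*(y + 1)*(y)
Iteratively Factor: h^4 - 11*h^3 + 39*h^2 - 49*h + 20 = (h - 5)*(h^3 - 6*h^2 + 9*h - 4) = (h - 5)*(h - 1)*(h^2 - 5*h + 4) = (h - 5)*(h - 1)^2*(h - 4)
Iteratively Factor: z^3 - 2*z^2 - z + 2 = (z - 1)*(z^2 - z - 2) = (z - 2)*(z - 1)*(z + 1)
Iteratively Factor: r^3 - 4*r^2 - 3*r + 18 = (r - 3)*(r^2 - r - 6) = (r - 3)^2*(r + 2)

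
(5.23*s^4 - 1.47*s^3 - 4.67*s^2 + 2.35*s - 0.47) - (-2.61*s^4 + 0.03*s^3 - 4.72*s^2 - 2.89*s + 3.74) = 7.84*s^4 - 1.5*s^3 + 0.0499999999999998*s^2 + 5.24*s - 4.21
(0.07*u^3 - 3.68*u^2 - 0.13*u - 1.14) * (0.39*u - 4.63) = 0.0273*u^4 - 1.7593*u^3 + 16.9877*u^2 + 0.1573*u + 5.2782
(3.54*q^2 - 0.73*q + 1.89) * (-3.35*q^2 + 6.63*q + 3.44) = -11.859*q^4 + 25.9157*q^3 + 1.0062*q^2 + 10.0195*q + 6.5016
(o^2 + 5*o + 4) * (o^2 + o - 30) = o^4 + 6*o^3 - 21*o^2 - 146*o - 120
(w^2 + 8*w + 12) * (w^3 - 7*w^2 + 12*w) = w^5 + w^4 - 32*w^3 + 12*w^2 + 144*w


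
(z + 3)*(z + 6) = z^2 + 9*z + 18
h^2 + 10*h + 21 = (h + 3)*(h + 7)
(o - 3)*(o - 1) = o^2 - 4*o + 3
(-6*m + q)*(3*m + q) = -18*m^2 - 3*m*q + q^2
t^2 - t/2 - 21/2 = (t - 7/2)*(t + 3)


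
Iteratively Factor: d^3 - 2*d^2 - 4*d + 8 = (d - 2)*(d^2 - 4) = (d - 2)^2*(d + 2)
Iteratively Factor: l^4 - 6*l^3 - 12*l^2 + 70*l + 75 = (l - 5)*(l^3 - l^2 - 17*l - 15) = (l - 5)*(l + 3)*(l^2 - 4*l - 5) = (l - 5)^2*(l + 3)*(l + 1)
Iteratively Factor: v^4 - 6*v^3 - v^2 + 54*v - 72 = (v - 2)*(v^3 - 4*v^2 - 9*v + 36) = (v - 2)*(v + 3)*(v^2 - 7*v + 12) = (v - 3)*(v - 2)*(v + 3)*(v - 4)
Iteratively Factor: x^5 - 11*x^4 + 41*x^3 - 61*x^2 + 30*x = (x - 5)*(x^4 - 6*x^3 + 11*x^2 - 6*x) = (x - 5)*(x - 1)*(x^3 - 5*x^2 + 6*x) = (x - 5)*(x - 2)*(x - 1)*(x^2 - 3*x) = x*(x - 5)*(x - 2)*(x - 1)*(x - 3)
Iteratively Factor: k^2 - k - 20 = (k + 4)*(k - 5)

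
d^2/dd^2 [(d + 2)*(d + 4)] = 2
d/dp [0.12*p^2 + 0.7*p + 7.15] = 0.24*p + 0.7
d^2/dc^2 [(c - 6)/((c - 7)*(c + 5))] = 2*(c^3 - 18*c^2 + 141*c - 304)/(c^6 - 6*c^5 - 93*c^4 + 412*c^3 + 3255*c^2 - 7350*c - 42875)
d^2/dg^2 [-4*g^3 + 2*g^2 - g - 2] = 4 - 24*g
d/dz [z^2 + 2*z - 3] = 2*z + 2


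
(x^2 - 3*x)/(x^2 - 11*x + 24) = x/(x - 8)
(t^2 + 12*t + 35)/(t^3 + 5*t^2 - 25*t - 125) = (t + 7)/(t^2 - 25)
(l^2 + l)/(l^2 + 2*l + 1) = l/(l + 1)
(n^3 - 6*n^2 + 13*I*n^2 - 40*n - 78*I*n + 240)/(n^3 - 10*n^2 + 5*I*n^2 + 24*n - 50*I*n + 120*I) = (n + 8*I)/(n - 4)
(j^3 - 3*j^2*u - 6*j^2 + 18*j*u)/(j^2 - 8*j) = (j^2 - 3*j*u - 6*j + 18*u)/(j - 8)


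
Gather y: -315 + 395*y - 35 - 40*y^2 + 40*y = -40*y^2 + 435*y - 350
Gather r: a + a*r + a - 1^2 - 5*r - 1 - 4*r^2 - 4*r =2*a - 4*r^2 + r*(a - 9) - 2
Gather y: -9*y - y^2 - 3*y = -y^2 - 12*y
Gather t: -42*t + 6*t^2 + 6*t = 6*t^2 - 36*t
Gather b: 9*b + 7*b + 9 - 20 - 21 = 16*b - 32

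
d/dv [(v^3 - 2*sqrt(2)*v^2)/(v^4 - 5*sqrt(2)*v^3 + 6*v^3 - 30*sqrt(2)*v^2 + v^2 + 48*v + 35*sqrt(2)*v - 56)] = v*(-v*(v - 2*sqrt(2))*(4*v^3 - 15*sqrt(2)*v^2 + 18*v^2 - 60*sqrt(2)*v + 2*v + 48 + 35*sqrt(2)) + (3*v - 4*sqrt(2))*(v^4 - 5*sqrt(2)*v^3 + 6*v^3 - 30*sqrt(2)*v^2 + v^2 + 48*v + 35*sqrt(2)*v - 56))/(v^4 - 5*sqrt(2)*v^3 + 6*v^3 - 30*sqrt(2)*v^2 + v^2 + 48*v + 35*sqrt(2)*v - 56)^2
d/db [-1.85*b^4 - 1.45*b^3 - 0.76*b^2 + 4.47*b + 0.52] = -7.4*b^3 - 4.35*b^2 - 1.52*b + 4.47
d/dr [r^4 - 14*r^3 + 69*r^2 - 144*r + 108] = 4*r^3 - 42*r^2 + 138*r - 144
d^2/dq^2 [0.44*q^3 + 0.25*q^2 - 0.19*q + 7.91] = 2.64*q + 0.5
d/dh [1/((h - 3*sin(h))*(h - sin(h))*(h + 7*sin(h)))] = (-3*h^2*cos(h) - 3*h^2 - 6*h*sin(h) + 25*h*sin(2*h) - 63*cos(h)/4 - 25*cos(2*h)/2 + 63*cos(3*h)/4 + 25/2)/((h - 3*sin(h))^2*(h - sin(h))^2*(h + 7*sin(h))^2)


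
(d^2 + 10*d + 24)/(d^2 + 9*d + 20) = (d + 6)/(d + 5)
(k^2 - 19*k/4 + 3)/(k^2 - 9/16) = 4*(k - 4)/(4*k + 3)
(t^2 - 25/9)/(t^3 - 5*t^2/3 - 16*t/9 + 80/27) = 3*(3*t + 5)/(9*t^2 - 16)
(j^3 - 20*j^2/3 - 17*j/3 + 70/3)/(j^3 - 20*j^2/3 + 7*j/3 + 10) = (j^2 - 5*j - 14)/(j^2 - 5*j - 6)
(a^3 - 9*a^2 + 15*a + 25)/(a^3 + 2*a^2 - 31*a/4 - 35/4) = 4*(a^2 - 10*a + 25)/(4*a^2 + 4*a - 35)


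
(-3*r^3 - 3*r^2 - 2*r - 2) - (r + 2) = -3*r^3 - 3*r^2 - 3*r - 4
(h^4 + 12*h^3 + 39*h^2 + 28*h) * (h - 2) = h^5 + 10*h^4 + 15*h^3 - 50*h^2 - 56*h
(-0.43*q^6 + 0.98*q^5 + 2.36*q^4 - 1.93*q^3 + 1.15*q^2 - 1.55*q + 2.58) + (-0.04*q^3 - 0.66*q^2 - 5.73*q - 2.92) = -0.43*q^6 + 0.98*q^5 + 2.36*q^4 - 1.97*q^3 + 0.49*q^2 - 7.28*q - 0.34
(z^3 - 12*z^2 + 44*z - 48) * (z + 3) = z^4 - 9*z^3 + 8*z^2 + 84*z - 144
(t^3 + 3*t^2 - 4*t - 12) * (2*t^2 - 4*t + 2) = 2*t^5 + 2*t^4 - 18*t^3 - 2*t^2 + 40*t - 24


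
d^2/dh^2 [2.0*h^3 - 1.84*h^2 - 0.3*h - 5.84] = 12.0*h - 3.68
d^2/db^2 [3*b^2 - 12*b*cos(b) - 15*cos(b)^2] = 12*b*cos(b) - 60*sin(b)^2 + 24*sin(b) + 36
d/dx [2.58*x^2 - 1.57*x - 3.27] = 5.16*x - 1.57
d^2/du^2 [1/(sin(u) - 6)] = (-6*sin(u) + cos(u)^2 + 1)/(sin(u) - 6)^3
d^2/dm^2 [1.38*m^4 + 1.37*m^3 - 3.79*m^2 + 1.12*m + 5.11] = 16.56*m^2 + 8.22*m - 7.58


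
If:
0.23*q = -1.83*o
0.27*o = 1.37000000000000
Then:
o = 5.07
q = -40.37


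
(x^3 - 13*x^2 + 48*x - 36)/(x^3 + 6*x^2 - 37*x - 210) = (x^2 - 7*x + 6)/(x^2 + 12*x + 35)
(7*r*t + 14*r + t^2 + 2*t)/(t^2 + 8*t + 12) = (7*r + t)/(t + 6)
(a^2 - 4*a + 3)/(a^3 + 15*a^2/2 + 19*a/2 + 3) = 2*(a^2 - 4*a + 3)/(2*a^3 + 15*a^2 + 19*a + 6)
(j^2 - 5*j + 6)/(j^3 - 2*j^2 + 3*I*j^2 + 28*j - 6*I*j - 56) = (j - 3)/(j^2 + 3*I*j + 28)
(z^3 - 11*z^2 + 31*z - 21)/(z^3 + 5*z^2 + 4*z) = (z^3 - 11*z^2 + 31*z - 21)/(z*(z^2 + 5*z + 4))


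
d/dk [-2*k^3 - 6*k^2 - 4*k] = -6*k^2 - 12*k - 4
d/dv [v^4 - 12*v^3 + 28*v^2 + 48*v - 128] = 4*v^3 - 36*v^2 + 56*v + 48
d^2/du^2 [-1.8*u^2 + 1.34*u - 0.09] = -3.60000000000000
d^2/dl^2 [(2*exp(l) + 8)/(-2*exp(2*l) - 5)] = (-8*exp(4*l) - 128*exp(3*l) + 120*exp(2*l) + 320*exp(l) - 50)*exp(l)/(8*exp(6*l) + 60*exp(4*l) + 150*exp(2*l) + 125)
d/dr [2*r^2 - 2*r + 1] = 4*r - 2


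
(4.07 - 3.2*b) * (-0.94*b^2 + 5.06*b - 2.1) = 3.008*b^3 - 20.0178*b^2 + 27.3142*b - 8.547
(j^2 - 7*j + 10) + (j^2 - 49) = 2*j^2 - 7*j - 39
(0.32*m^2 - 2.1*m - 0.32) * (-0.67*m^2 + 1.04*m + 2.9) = -0.2144*m^4 + 1.7398*m^3 - 1.0416*m^2 - 6.4228*m - 0.928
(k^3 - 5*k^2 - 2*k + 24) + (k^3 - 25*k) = 2*k^3 - 5*k^2 - 27*k + 24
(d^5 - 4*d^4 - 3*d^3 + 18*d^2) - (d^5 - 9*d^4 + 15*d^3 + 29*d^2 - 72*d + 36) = 5*d^4 - 18*d^3 - 11*d^2 + 72*d - 36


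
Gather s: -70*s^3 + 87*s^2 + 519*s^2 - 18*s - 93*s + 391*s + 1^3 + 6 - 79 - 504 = -70*s^3 + 606*s^2 + 280*s - 576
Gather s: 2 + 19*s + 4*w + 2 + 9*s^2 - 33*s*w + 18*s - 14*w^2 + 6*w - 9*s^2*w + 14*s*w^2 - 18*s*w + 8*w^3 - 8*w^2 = s^2*(9 - 9*w) + s*(14*w^2 - 51*w + 37) + 8*w^3 - 22*w^2 + 10*w + 4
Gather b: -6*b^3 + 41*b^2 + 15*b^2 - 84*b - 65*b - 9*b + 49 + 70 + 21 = -6*b^3 + 56*b^2 - 158*b + 140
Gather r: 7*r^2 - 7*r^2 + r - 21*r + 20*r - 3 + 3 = 0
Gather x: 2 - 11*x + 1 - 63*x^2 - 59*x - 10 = -63*x^2 - 70*x - 7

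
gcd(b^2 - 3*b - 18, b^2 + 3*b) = b + 3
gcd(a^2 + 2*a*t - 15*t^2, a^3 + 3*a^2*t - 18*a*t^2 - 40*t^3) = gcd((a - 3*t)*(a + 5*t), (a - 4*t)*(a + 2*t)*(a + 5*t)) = a + 5*t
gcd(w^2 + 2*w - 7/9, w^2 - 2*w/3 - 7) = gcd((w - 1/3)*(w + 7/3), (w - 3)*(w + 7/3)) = w + 7/3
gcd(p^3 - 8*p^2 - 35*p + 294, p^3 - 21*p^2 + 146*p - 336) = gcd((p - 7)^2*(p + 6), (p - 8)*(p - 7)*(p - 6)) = p - 7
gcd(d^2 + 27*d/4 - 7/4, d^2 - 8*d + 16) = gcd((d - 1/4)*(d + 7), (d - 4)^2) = 1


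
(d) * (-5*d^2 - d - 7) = -5*d^3 - d^2 - 7*d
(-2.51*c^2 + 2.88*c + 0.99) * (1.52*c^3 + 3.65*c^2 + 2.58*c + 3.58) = -3.8152*c^5 - 4.7839*c^4 + 5.541*c^3 + 2.0581*c^2 + 12.8646*c + 3.5442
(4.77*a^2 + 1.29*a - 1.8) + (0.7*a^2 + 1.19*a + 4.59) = 5.47*a^2 + 2.48*a + 2.79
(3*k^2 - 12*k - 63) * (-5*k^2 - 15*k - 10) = -15*k^4 + 15*k^3 + 465*k^2 + 1065*k + 630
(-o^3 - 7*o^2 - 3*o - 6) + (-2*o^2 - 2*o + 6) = -o^3 - 9*o^2 - 5*o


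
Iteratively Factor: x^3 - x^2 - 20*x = (x)*(x^2 - x - 20) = x*(x + 4)*(x - 5)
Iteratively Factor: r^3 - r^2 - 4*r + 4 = (r - 2)*(r^2 + r - 2) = (r - 2)*(r + 2)*(r - 1)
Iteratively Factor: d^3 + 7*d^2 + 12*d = (d + 3)*(d^2 + 4*d) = d*(d + 3)*(d + 4)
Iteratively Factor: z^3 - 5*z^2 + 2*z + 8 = (z - 2)*(z^2 - 3*z - 4) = (z - 2)*(z + 1)*(z - 4)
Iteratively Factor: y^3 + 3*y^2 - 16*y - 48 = (y + 4)*(y^2 - y - 12) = (y + 3)*(y + 4)*(y - 4)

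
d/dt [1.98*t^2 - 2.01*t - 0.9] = 3.96*t - 2.01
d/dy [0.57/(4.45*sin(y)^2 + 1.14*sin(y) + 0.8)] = -(5.073*sin(y) + 0.6498)*cos(y)/(4.45*sin(y)^2 + 1.14*sin(y) + 0.8)^2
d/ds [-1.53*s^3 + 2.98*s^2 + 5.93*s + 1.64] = -4.59*s^2 + 5.96*s + 5.93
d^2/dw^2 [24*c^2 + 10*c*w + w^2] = 2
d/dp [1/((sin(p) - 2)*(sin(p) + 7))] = -(2*sin(p) + 5)*cos(p)/((sin(p) - 2)^2*(sin(p) + 7)^2)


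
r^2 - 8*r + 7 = (r - 7)*(r - 1)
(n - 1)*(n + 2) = n^2 + n - 2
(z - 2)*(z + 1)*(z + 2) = z^3 + z^2 - 4*z - 4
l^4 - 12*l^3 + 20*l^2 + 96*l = l*(l - 8)*(l - 6)*(l + 2)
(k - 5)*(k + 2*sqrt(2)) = k^2 - 5*k + 2*sqrt(2)*k - 10*sqrt(2)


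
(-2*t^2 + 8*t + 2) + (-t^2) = -3*t^2 + 8*t + 2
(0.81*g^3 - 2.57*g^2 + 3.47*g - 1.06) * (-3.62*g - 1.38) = -2.9322*g^4 + 8.1856*g^3 - 9.0148*g^2 - 0.9514*g + 1.4628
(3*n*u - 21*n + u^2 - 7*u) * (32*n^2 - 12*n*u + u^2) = 96*n^3*u - 672*n^3 - 4*n^2*u^2 + 28*n^2*u - 9*n*u^3 + 63*n*u^2 + u^4 - 7*u^3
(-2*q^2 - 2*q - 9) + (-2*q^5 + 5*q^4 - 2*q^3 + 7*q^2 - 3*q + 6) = -2*q^5 + 5*q^4 - 2*q^3 + 5*q^2 - 5*q - 3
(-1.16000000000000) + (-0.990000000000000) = -2.15000000000000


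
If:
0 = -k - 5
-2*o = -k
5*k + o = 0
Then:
No Solution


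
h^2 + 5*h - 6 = (h - 1)*(h + 6)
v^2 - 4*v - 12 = (v - 6)*(v + 2)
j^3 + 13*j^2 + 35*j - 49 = (j - 1)*(j + 7)^2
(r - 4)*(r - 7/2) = r^2 - 15*r/2 + 14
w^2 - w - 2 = (w - 2)*(w + 1)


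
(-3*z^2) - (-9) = 9 - 3*z^2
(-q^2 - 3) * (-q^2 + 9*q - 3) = q^4 - 9*q^3 + 6*q^2 - 27*q + 9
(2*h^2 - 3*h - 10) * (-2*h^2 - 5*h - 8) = -4*h^4 - 4*h^3 + 19*h^2 + 74*h + 80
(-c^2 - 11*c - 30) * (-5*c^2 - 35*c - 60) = 5*c^4 + 90*c^3 + 595*c^2 + 1710*c + 1800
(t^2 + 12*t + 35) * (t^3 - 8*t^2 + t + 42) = t^5 + 4*t^4 - 60*t^3 - 226*t^2 + 539*t + 1470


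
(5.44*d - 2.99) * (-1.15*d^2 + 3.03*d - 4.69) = -6.256*d^3 + 19.9217*d^2 - 34.5733*d + 14.0231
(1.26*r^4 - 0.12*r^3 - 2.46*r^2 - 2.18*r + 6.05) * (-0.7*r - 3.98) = -0.882*r^5 - 4.9308*r^4 + 2.1996*r^3 + 11.3168*r^2 + 4.4414*r - 24.079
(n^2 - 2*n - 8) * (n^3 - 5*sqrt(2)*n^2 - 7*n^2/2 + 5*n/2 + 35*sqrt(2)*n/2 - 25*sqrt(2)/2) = n^5 - 5*sqrt(2)*n^4 - 11*n^4/2 + 3*n^3/2 + 55*sqrt(2)*n^3/2 - 15*sqrt(2)*n^2/2 + 23*n^2 - 115*sqrt(2)*n - 20*n + 100*sqrt(2)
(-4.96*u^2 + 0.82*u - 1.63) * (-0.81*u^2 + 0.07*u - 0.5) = 4.0176*u^4 - 1.0114*u^3 + 3.8577*u^2 - 0.5241*u + 0.815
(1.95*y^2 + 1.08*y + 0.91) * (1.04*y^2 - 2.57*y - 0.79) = 2.028*y^4 - 3.8883*y^3 - 3.3697*y^2 - 3.1919*y - 0.7189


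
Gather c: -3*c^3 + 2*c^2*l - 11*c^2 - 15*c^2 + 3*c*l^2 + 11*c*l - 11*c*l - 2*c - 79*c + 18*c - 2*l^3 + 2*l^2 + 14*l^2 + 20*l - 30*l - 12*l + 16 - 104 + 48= -3*c^3 + c^2*(2*l - 26) + c*(3*l^2 - 63) - 2*l^3 + 16*l^2 - 22*l - 40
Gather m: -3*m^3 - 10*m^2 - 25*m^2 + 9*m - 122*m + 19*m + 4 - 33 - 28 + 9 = -3*m^3 - 35*m^2 - 94*m - 48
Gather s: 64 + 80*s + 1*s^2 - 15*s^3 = -15*s^3 + s^2 + 80*s + 64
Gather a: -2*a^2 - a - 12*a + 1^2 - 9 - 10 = -2*a^2 - 13*a - 18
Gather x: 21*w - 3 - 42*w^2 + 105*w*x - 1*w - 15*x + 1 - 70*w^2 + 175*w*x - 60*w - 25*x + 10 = -112*w^2 - 40*w + x*(280*w - 40) + 8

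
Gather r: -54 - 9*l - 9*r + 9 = -9*l - 9*r - 45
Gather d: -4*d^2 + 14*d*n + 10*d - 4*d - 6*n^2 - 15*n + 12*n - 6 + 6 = -4*d^2 + d*(14*n + 6) - 6*n^2 - 3*n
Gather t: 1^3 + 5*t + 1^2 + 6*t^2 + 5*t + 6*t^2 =12*t^2 + 10*t + 2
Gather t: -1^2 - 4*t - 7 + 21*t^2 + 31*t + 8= 21*t^2 + 27*t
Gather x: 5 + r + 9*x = r + 9*x + 5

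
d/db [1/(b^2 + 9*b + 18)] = (-2*b - 9)/(b^2 + 9*b + 18)^2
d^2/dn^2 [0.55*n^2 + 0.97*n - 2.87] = 1.10000000000000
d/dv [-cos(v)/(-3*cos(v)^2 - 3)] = -sin(v)^3/(3*(cos(v)^2 + 1)^2)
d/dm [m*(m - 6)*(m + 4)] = 3*m^2 - 4*m - 24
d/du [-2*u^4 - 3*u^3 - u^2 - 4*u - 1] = -8*u^3 - 9*u^2 - 2*u - 4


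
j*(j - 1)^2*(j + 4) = j^4 + 2*j^3 - 7*j^2 + 4*j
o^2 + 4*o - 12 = (o - 2)*(o + 6)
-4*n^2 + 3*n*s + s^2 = (-n + s)*(4*n + s)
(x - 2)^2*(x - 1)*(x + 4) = x^4 - x^3 - 12*x^2 + 28*x - 16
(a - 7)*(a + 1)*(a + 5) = a^3 - a^2 - 37*a - 35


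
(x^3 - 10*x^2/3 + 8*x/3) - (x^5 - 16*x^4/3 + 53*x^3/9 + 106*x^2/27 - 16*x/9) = -x^5 + 16*x^4/3 - 44*x^3/9 - 196*x^2/27 + 40*x/9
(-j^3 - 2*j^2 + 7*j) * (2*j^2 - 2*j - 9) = -2*j^5 - 2*j^4 + 27*j^3 + 4*j^2 - 63*j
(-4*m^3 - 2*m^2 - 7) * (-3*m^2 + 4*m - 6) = 12*m^5 - 10*m^4 + 16*m^3 + 33*m^2 - 28*m + 42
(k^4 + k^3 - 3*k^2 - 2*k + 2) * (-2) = -2*k^4 - 2*k^3 + 6*k^2 + 4*k - 4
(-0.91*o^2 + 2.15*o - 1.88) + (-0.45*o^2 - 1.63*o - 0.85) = -1.36*o^2 + 0.52*o - 2.73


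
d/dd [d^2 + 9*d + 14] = 2*d + 9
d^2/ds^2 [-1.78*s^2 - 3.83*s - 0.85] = -3.56000000000000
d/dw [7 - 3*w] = -3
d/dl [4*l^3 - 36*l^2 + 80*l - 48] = 12*l^2 - 72*l + 80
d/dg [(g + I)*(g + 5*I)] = 2*g + 6*I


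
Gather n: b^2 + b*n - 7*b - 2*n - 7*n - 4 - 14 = b^2 - 7*b + n*(b - 9) - 18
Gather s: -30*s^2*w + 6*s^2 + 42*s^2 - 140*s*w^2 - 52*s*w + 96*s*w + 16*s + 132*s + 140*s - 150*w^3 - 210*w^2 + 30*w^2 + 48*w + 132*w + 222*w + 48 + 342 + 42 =s^2*(48 - 30*w) + s*(-140*w^2 + 44*w + 288) - 150*w^3 - 180*w^2 + 402*w + 432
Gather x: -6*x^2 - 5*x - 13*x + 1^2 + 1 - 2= -6*x^2 - 18*x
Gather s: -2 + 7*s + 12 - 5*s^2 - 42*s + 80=-5*s^2 - 35*s + 90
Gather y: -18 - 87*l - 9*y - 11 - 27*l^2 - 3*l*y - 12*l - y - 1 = -27*l^2 - 99*l + y*(-3*l - 10) - 30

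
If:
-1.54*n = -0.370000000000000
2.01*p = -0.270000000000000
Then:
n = 0.24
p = -0.13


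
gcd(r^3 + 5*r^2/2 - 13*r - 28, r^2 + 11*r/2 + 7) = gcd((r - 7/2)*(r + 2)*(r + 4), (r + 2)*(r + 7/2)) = r + 2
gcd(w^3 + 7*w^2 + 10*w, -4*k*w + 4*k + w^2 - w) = 1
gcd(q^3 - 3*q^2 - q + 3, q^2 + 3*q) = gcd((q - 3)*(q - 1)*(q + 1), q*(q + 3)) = 1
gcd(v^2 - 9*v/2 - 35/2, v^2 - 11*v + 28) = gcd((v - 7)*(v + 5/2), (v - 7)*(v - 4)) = v - 7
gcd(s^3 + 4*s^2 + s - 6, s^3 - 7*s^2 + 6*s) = s - 1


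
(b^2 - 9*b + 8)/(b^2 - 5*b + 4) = (b - 8)/(b - 4)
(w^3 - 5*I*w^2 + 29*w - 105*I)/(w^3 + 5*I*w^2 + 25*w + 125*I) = (w^2 - 10*I*w - 21)/(w^2 + 25)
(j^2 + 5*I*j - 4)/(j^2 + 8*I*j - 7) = (j + 4*I)/(j + 7*I)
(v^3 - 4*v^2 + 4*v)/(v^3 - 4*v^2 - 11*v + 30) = v*(v - 2)/(v^2 - 2*v - 15)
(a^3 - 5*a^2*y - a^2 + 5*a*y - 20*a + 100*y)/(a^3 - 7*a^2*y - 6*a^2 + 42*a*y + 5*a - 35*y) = (-a^2 + 5*a*y - 4*a + 20*y)/(-a^2 + 7*a*y + a - 7*y)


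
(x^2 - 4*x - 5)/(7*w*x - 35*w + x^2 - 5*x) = (x + 1)/(7*w + x)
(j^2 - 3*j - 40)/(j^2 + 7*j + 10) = (j - 8)/(j + 2)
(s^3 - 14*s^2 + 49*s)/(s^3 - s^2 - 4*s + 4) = s*(s^2 - 14*s + 49)/(s^3 - s^2 - 4*s + 4)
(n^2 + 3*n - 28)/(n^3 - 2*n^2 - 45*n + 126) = (n - 4)/(n^2 - 9*n + 18)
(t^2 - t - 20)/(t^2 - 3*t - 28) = (t - 5)/(t - 7)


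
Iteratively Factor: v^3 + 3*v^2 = (v)*(v^2 + 3*v) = v*(v + 3)*(v)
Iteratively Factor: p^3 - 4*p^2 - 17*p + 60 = (p - 3)*(p^2 - p - 20) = (p - 3)*(p + 4)*(p - 5)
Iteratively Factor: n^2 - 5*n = (n - 5)*(n)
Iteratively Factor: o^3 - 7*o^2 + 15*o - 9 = (o - 3)*(o^2 - 4*o + 3) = (o - 3)*(o - 1)*(o - 3)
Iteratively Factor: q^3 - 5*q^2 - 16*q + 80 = (q - 5)*(q^2 - 16) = (q - 5)*(q - 4)*(q + 4)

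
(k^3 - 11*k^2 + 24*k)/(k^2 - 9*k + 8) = k*(k - 3)/(k - 1)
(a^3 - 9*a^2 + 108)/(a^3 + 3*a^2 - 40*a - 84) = (a^2 - 3*a - 18)/(a^2 + 9*a + 14)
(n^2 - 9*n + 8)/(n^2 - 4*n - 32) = (n - 1)/(n + 4)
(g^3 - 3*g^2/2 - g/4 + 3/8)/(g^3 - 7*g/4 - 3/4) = (g - 1/2)/(g + 1)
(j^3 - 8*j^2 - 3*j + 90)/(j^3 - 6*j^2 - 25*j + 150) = (j + 3)/(j + 5)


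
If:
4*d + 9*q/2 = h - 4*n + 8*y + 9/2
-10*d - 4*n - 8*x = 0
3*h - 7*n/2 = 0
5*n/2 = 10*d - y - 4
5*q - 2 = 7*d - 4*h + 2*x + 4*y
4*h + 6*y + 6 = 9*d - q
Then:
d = -19/39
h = -1351/312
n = -193/52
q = 701/156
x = 769/312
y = 127/312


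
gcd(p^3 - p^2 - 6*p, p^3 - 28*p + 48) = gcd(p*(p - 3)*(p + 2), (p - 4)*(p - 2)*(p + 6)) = 1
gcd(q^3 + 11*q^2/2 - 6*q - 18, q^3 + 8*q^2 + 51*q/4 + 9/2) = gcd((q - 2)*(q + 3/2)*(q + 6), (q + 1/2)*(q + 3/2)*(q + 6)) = q^2 + 15*q/2 + 9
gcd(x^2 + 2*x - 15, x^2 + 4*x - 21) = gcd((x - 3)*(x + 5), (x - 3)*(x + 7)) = x - 3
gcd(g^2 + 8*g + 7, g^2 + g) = g + 1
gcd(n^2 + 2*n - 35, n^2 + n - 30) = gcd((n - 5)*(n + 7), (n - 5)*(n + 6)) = n - 5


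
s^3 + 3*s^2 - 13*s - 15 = (s - 3)*(s + 1)*(s + 5)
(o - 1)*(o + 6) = o^2 + 5*o - 6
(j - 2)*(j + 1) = j^2 - j - 2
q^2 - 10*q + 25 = (q - 5)^2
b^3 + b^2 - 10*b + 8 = (b - 2)*(b - 1)*(b + 4)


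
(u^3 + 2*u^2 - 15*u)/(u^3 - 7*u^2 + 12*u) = (u + 5)/(u - 4)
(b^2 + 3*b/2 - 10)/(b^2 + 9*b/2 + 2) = (2*b - 5)/(2*b + 1)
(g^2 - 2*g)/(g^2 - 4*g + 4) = g/(g - 2)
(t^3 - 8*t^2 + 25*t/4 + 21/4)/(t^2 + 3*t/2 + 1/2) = (2*t^2 - 17*t + 21)/(2*(t + 1))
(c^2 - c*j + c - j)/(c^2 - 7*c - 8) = (c - j)/(c - 8)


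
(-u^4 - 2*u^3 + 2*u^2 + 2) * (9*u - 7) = -9*u^5 - 11*u^4 + 32*u^3 - 14*u^2 + 18*u - 14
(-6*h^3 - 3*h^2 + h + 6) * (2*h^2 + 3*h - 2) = -12*h^5 - 24*h^4 + 5*h^3 + 21*h^2 + 16*h - 12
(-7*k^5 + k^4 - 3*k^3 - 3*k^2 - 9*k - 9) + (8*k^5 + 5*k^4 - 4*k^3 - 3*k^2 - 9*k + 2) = k^5 + 6*k^4 - 7*k^3 - 6*k^2 - 18*k - 7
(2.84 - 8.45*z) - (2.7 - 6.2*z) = 0.14 - 2.25*z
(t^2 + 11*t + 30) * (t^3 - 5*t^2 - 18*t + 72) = t^5 + 6*t^4 - 43*t^3 - 276*t^2 + 252*t + 2160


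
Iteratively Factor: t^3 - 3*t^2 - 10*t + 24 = (t - 2)*(t^2 - t - 12) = (t - 4)*(t - 2)*(t + 3)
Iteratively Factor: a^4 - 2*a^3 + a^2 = (a - 1)*(a^3 - a^2) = a*(a - 1)*(a^2 - a) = a^2*(a - 1)*(a - 1)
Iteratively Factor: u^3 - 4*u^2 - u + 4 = (u + 1)*(u^2 - 5*u + 4) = (u - 4)*(u + 1)*(u - 1)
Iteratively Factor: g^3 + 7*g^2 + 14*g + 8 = (g + 2)*(g^2 + 5*g + 4) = (g + 2)*(g + 4)*(g + 1)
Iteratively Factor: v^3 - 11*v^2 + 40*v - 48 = (v - 3)*(v^2 - 8*v + 16) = (v - 4)*(v - 3)*(v - 4)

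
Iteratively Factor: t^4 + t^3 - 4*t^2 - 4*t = (t + 2)*(t^3 - t^2 - 2*t) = (t + 1)*(t + 2)*(t^2 - 2*t) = t*(t + 1)*(t + 2)*(t - 2)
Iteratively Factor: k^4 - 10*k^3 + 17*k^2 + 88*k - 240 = (k - 4)*(k^3 - 6*k^2 - 7*k + 60) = (k - 5)*(k - 4)*(k^2 - k - 12) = (k - 5)*(k - 4)^2*(k + 3)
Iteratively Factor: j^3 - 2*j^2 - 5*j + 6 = (j - 1)*(j^2 - j - 6) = (j - 3)*(j - 1)*(j + 2)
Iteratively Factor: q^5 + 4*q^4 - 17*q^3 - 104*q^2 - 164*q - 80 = (q - 5)*(q^4 + 9*q^3 + 28*q^2 + 36*q + 16) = (q - 5)*(q + 2)*(q^3 + 7*q^2 + 14*q + 8) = (q - 5)*(q + 2)*(q + 4)*(q^2 + 3*q + 2) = (q - 5)*(q + 1)*(q + 2)*(q + 4)*(q + 2)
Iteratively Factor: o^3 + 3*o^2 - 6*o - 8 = (o + 4)*(o^2 - o - 2) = (o - 2)*(o + 4)*(o + 1)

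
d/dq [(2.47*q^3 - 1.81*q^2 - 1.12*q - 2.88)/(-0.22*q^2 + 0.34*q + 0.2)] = (-0.5434*q^4 + 1.6796*q^3 + 0.6202*q^2 - 1.9912*q + 0.7552)/(0.0484*q^4 - 0.1496*q^3 + 0.0276*q^2 + 0.136*q + 0.04)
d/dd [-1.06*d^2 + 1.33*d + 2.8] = 1.33 - 2.12*d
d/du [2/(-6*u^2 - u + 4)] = 2*(12*u + 1)/(6*u^2 + u - 4)^2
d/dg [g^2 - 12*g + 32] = 2*g - 12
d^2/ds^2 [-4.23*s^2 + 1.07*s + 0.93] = -8.46000000000000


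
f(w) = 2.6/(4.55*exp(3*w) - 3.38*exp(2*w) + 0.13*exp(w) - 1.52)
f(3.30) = 0.00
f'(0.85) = -0.24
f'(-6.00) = 0.00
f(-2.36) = -1.69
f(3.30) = 0.00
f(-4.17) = -1.71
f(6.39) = 0.00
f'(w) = 2.6*(-13.65*exp(3*w) + 6.76*exp(2*w) - 0.13*exp(w))/(4.55*exp(3*w) - 3.38*exp(2*w) + 0.13*exp(w) - 1.52)^2 = (-35.49*exp(2*w) + 17.576*exp(w) - 0.338)*exp(w)/(4.55*exp(3*w) - 3.38*exp(2*w) + 0.13*exp(w) - 1.52)^2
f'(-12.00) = 0.00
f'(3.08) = -0.00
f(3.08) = 0.00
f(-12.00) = -1.71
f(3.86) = 0.00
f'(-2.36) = 0.04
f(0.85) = 0.07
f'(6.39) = -0.00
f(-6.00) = -1.71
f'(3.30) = -0.00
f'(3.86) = -0.00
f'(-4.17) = -0.00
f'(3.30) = -0.00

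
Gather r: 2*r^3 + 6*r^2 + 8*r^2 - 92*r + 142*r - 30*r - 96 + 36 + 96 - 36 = 2*r^3 + 14*r^2 + 20*r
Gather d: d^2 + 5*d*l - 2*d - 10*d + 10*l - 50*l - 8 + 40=d^2 + d*(5*l - 12) - 40*l + 32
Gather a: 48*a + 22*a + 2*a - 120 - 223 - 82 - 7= 72*a - 432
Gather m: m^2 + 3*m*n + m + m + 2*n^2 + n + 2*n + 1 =m^2 + m*(3*n + 2) + 2*n^2 + 3*n + 1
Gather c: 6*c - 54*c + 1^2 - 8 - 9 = -48*c - 16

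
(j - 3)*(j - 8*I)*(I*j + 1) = I*j^3 + 9*j^2 - 3*I*j^2 - 27*j - 8*I*j + 24*I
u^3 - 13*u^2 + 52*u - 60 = (u - 6)*(u - 5)*(u - 2)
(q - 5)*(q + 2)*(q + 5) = q^3 + 2*q^2 - 25*q - 50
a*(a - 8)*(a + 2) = a^3 - 6*a^2 - 16*a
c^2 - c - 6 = (c - 3)*(c + 2)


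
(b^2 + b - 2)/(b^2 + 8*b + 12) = (b - 1)/(b + 6)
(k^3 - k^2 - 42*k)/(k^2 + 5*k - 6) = k*(k - 7)/(k - 1)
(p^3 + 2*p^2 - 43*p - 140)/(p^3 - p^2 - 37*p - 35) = (p + 4)/(p + 1)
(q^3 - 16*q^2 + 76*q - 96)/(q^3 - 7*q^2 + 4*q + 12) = (q - 8)/(q + 1)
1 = 1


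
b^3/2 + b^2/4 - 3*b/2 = b*(b/2 + 1)*(b - 3/2)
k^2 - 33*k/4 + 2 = (k - 8)*(k - 1/4)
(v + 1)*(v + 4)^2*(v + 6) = v^4 + 15*v^3 + 78*v^2 + 160*v + 96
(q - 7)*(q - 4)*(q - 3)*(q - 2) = q^4 - 16*q^3 + 89*q^2 - 206*q + 168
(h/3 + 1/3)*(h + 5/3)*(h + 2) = h^3/3 + 14*h^2/9 + 7*h/3 + 10/9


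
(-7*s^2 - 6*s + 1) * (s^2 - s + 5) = -7*s^4 + s^3 - 28*s^2 - 31*s + 5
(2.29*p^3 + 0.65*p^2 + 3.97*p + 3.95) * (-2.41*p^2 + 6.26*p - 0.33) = -5.5189*p^5 + 12.7689*p^4 - 6.2544*p^3 + 15.1182*p^2 + 23.4169*p - 1.3035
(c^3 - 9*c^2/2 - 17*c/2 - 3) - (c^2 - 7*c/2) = c^3 - 11*c^2/2 - 5*c - 3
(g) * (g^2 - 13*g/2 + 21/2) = g^3 - 13*g^2/2 + 21*g/2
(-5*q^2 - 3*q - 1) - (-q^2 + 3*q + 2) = -4*q^2 - 6*q - 3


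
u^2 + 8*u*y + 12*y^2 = (u + 2*y)*(u + 6*y)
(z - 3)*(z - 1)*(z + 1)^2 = z^4 - 2*z^3 - 4*z^2 + 2*z + 3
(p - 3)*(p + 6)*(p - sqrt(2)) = p^3 - sqrt(2)*p^2 + 3*p^2 - 18*p - 3*sqrt(2)*p + 18*sqrt(2)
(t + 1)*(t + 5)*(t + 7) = t^3 + 13*t^2 + 47*t + 35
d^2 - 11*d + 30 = (d - 6)*(d - 5)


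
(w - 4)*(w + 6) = w^2 + 2*w - 24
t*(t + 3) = t^2 + 3*t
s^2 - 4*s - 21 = (s - 7)*(s + 3)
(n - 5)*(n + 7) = n^2 + 2*n - 35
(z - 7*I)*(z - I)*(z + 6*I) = z^3 - 2*I*z^2 + 41*z - 42*I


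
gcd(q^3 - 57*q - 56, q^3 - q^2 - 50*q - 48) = q^2 - 7*q - 8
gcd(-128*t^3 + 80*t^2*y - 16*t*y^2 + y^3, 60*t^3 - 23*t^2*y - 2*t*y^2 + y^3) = -4*t + y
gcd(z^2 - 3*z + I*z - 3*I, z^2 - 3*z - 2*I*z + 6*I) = z - 3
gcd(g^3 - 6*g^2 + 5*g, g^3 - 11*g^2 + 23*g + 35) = g - 5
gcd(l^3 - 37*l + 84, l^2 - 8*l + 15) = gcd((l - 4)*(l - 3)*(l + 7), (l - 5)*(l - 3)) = l - 3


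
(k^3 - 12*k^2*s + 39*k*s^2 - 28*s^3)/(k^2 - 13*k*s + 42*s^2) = (-k^2 + 5*k*s - 4*s^2)/(-k + 6*s)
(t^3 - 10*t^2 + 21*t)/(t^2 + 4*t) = (t^2 - 10*t + 21)/(t + 4)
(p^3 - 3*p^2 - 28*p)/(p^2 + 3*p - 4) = p*(p - 7)/(p - 1)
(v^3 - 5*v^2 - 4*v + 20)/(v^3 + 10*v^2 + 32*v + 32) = (v^2 - 7*v + 10)/(v^2 + 8*v + 16)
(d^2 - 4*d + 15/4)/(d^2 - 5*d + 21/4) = (2*d - 5)/(2*d - 7)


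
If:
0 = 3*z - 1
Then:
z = 1/3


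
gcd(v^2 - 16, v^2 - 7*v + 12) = v - 4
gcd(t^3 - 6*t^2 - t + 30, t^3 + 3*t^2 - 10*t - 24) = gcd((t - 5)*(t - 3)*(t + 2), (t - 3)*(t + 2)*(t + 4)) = t^2 - t - 6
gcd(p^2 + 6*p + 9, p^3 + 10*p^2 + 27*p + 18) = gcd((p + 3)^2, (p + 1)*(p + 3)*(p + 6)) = p + 3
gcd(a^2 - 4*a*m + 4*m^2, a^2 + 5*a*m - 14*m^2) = a - 2*m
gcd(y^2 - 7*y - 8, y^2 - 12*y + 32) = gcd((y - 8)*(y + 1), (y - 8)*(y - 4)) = y - 8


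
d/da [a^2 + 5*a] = 2*a + 5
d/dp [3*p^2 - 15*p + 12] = 6*p - 15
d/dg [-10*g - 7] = -10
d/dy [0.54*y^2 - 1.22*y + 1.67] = 1.08*y - 1.22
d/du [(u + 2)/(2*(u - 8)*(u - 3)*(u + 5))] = (-u^3 + 12*u + 91)/(u^6 - 12*u^5 - 26*u^4 + 612*u^3 - 479*u^2 - 7440*u + 14400)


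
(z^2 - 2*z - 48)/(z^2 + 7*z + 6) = (z - 8)/(z + 1)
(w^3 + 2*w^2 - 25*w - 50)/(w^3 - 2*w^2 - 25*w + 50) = (w + 2)/(w - 2)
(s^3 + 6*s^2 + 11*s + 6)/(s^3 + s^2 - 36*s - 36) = (s^2 + 5*s + 6)/(s^2 - 36)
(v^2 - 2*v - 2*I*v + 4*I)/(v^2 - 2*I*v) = (v - 2)/v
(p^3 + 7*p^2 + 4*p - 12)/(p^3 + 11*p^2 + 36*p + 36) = (p - 1)/(p + 3)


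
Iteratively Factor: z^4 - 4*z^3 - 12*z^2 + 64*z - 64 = (z - 4)*(z^3 - 12*z + 16) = (z - 4)*(z - 2)*(z^2 + 2*z - 8) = (z - 4)*(z - 2)^2*(z + 4)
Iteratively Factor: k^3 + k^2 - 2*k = (k - 1)*(k^2 + 2*k) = k*(k - 1)*(k + 2)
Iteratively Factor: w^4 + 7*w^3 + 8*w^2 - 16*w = (w)*(w^3 + 7*w^2 + 8*w - 16) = w*(w + 4)*(w^2 + 3*w - 4) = w*(w - 1)*(w + 4)*(w + 4)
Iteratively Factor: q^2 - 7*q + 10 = (q - 2)*(q - 5)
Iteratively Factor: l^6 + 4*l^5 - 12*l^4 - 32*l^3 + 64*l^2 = (l)*(l^5 + 4*l^4 - 12*l^3 - 32*l^2 + 64*l) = l*(l + 4)*(l^4 - 12*l^2 + 16*l) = l*(l - 2)*(l + 4)*(l^3 + 2*l^2 - 8*l) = l*(l - 2)*(l + 4)^2*(l^2 - 2*l) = l^2*(l - 2)*(l + 4)^2*(l - 2)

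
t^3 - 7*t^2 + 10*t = t*(t - 5)*(t - 2)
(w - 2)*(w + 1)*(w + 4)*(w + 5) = w^4 + 8*w^3 + 9*w^2 - 38*w - 40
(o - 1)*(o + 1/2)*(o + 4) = o^3 + 7*o^2/2 - 5*o/2 - 2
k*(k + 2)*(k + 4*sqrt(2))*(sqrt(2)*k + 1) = sqrt(2)*k^4 + 2*sqrt(2)*k^3 + 9*k^3 + 4*sqrt(2)*k^2 + 18*k^2 + 8*sqrt(2)*k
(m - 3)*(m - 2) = m^2 - 5*m + 6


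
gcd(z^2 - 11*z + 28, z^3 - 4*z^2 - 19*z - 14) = z - 7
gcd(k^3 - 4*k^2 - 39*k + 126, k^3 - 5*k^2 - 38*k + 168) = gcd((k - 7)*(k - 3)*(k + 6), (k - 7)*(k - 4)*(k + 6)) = k^2 - k - 42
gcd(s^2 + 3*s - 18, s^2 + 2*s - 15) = s - 3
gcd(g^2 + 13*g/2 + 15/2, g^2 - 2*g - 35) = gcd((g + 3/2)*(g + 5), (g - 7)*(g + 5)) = g + 5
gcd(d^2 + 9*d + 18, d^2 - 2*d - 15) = d + 3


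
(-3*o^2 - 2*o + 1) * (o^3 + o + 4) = -3*o^5 - 2*o^4 - 2*o^3 - 14*o^2 - 7*o + 4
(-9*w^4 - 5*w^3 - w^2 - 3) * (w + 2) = -9*w^5 - 23*w^4 - 11*w^3 - 2*w^2 - 3*w - 6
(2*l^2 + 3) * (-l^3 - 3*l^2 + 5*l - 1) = -2*l^5 - 6*l^4 + 7*l^3 - 11*l^2 + 15*l - 3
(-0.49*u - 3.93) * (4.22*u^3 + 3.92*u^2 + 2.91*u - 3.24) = -2.0678*u^4 - 18.5054*u^3 - 16.8315*u^2 - 9.8487*u + 12.7332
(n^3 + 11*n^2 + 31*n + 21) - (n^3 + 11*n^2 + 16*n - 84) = 15*n + 105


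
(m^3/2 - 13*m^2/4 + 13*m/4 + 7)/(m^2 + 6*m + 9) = (2*m^3 - 13*m^2 + 13*m + 28)/(4*(m^2 + 6*m + 9))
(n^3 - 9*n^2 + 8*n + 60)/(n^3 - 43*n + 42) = (n^2 - 3*n - 10)/(n^2 + 6*n - 7)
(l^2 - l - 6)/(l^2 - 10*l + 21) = (l + 2)/(l - 7)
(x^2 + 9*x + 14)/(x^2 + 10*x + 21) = (x + 2)/(x + 3)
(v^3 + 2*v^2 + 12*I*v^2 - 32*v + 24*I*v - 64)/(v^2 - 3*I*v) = (v^3 + v^2*(2 + 12*I) + 8*v*(-4 + 3*I) - 64)/(v*(v - 3*I))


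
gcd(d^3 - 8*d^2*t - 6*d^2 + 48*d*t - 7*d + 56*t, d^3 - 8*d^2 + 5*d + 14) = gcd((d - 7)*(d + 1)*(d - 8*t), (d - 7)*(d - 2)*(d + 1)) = d^2 - 6*d - 7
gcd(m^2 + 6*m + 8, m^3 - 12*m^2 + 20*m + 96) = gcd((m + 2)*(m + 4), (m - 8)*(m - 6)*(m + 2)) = m + 2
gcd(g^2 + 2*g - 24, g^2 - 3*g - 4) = g - 4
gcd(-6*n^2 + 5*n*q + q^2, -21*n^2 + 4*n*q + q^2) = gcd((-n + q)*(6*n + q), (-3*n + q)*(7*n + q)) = 1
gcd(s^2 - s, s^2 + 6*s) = s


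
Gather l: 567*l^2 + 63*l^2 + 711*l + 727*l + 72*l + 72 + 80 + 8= 630*l^2 + 1510*l + 160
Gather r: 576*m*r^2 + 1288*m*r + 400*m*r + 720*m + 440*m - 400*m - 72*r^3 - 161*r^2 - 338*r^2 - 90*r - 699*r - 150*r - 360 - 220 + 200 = 760*m - 72*r^3 + r^2*(576*m - 499) + r*(1688*m - 939) - 380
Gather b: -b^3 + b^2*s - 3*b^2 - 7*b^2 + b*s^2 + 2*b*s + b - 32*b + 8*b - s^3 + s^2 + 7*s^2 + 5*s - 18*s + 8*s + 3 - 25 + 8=-b^3 + b^2*(s - 10) + b*(s^2 + 2*s - 23) - s^3 + 8*s^2 - 5*s - 14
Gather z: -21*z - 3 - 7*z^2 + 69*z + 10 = -7*z^2 + 48*z + 7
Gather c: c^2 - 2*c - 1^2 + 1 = c^2 - 2*c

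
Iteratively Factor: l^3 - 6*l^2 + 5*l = (l - 1)*(l^2 - 5*l) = l*(l - 1)*(l - 5)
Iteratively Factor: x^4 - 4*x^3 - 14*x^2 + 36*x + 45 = (x - 5)*(x^3 + x^2 - 9*x - 9) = (x - 5)*(x + 1)*(x^2 - 9) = (x - 5)*(x + 1)*(x + 3)*(x - 3)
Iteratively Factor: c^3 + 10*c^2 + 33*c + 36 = (c + 4)*(c^2 + 6*c + 9) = (c + 3)*(c + 4)*(c + 3)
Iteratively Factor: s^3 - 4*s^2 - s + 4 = (s - 4)*(s^2 - 1) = (s - 4)*(s + 1)*(s - 1)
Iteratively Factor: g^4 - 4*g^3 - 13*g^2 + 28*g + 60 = (g - 5)*(g^3 + g^2 - 8*g - 12) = (g - 5)*(g + 2)*(g^2 - g - 6) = (g - 5)*(g + 2)^2*(g - 3)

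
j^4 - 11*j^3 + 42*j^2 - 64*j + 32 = (j - 4)^2*(j - 2)*(j - 1)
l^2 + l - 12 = (l - 3)*(l + 4)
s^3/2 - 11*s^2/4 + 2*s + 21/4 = (s/2 + 1/2)*(s - 7/2)*(s - 3)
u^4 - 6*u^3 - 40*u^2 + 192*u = u*(u - 8)*(u - 4)*(u + 6)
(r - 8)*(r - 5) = r^2 - 13*r + 40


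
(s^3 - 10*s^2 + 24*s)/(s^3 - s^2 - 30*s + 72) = s*(s - 6)/(s^2 + 3*s - 18)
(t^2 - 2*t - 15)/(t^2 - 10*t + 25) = (t + 3)/(t - 5)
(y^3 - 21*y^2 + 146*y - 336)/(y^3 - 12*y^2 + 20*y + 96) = (y - 7)/(y + 2)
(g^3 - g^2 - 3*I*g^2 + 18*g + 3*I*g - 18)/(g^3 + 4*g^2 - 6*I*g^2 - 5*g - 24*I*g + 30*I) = (g + 3*I)/(g + 5)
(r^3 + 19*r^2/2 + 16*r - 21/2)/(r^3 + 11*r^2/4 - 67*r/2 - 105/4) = 2*(2*r^2 + 5*r - 3)/(4*r^2 - 17*r - 15)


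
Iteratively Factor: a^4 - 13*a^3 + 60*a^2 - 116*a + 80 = (a - 2)*(a^3 - 11*a^2 + 38*a - 40) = (a - 4)*(a - 2)*(a^2 - 7*a + 10) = (a - 4)*(a - 2)^2*(a - 5)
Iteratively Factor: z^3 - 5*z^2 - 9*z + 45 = (z - 3)*(z^2 - 2*z - 15) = (z - 5)*(z - 3)*(z + 3)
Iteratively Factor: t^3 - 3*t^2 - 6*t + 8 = (t - 4)*(t^2 + t - 2) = (t - 4)*(t - 1)*(t + 2)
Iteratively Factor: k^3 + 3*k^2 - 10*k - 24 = (k - 3)*(k^2 + 6*k + 8) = (k - 3)*(k + 4)*(k + 2)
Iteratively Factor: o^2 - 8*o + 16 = (o - 4)*(o - 4)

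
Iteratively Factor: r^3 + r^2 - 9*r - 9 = (r + 1)*(r^2 - 9) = (r + 1)*(r + 3)*(r - 3)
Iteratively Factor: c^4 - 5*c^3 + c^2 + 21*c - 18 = (c - 1)*(c^3 - 4*c^2 - 3*c + 18) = (c - 3)*(c - 1)*(c^2 - c - 6) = (c - 3)^2*(c - 1)*(c + 2)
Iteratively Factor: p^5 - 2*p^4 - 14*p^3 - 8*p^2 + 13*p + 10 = (p + 2)*(p^4 - 4*p^3 - 6*p^2 + 4*p + 5) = (p - 5)*(p + 2)*(p^3 + p^2 - p - 1) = (p - 5)*(p + 1)*(p + 2)*(p^2 - 1) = (p - 5)*(p + 1)^2*(p + 2)*(p - 1)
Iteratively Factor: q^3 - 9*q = (q)*(q^2 - 9) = q*(q - 3)*(q + 3)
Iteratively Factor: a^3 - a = (a + 1)*(a^2 - a) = a*(a + 1)*(a - 1)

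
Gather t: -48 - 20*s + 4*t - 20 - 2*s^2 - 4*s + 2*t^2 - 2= -2*s^2 - 24*s + 2*t^2 + 4*t - 70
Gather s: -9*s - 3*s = -12*s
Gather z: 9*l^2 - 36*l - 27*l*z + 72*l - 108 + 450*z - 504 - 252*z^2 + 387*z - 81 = 9*l^2 + 36*l - 252*z^2 + z*(837 - 27*l) - 693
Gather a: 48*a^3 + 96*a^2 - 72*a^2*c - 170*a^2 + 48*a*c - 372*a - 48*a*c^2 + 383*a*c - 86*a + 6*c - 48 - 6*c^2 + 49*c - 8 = 48*a^3 + a^2*(-72*c - 74) + a*(-48*c^2 + 431*c - 458) - 6*c^2 + 55*c - 56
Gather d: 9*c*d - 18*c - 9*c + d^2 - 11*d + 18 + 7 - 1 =-27*c + d^2 + d*(9*c - 11) + 24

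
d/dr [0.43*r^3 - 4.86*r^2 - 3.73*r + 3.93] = 1.29*r^2 - 9.72*r - 3.73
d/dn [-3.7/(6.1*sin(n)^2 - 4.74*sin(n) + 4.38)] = (45.14*sin(n) - 17.538)*cos(n)/(6.1*sin(n)^2 - 4.74*sin(n) + 4.38)^2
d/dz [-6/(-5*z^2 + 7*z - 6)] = 6*(7 - 10*z)/(5*z^2 - 7*z + 6)^2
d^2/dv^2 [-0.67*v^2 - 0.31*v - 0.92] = -1.34000000000000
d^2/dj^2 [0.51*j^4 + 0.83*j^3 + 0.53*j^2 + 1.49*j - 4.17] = 6.12*j^2 + 4.98*j + 1.06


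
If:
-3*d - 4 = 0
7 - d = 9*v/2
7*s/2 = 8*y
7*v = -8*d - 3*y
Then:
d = -4/3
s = -992/567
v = 50/27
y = -62/81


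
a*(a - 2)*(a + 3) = a^3 + a^2 - 6*a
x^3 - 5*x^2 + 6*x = x*(x - 3)*(x - 2)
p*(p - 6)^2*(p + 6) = p^4 - 6*p^3 - 36*p^2 + 216*p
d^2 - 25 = (d - 5)*(d + 5)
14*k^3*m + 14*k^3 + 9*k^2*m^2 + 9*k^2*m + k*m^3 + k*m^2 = (2*k + m)*(7*k + m)*(k*m + k)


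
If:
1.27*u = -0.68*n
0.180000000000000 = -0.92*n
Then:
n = -0.20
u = 0.10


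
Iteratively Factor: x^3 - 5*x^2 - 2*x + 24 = (x + 2)*(x^2 - 7*x + 12) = (x - 3)*(x + 2)*(x - 4)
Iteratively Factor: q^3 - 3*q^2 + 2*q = (q)*(q^2 - 3*q + 2) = q*(q - 2)*(q - 1)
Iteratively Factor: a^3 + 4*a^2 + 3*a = (a + 1)*(a^2 + 3*a) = a*(a + 1)*(a + 3)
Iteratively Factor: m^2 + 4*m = (m + 4)*(m)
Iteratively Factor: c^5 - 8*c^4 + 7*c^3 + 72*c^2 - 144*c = (c)*(c^4 - 8*c^3 + 7*c^2 + 72*c - 144) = c*(c - 4)*(c^3 - 4*c^2 - 9*c + 36) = c*(c - 4)^2*(c^2 - 9) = c*(c - 4)^2*(c + 3)*(c - 3)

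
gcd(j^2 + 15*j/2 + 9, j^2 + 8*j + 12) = j + 6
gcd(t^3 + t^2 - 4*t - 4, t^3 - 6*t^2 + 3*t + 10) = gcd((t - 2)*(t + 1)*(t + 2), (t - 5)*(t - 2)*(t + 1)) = t^2 - t - 2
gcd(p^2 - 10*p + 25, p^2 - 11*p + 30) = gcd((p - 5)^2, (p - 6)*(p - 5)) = p - 5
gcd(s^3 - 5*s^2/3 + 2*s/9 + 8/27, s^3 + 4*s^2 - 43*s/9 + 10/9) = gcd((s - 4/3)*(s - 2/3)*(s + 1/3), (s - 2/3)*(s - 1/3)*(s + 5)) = s - 2/3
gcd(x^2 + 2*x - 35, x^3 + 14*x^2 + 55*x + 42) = x + 7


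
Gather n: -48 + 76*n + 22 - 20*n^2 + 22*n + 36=-20*n^2 + 98*n + 10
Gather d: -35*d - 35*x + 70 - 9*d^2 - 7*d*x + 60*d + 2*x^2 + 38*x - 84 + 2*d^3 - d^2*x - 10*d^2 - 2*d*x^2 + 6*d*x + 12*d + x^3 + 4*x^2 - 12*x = 2*d^3 + d^2*(-x - 19) + d*(-2*x^2 - x + 37) + x^3 + 6*x^2 - 9*x - 14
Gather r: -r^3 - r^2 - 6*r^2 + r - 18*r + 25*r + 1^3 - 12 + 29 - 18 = -r^3 - 7*r^2 + 8*r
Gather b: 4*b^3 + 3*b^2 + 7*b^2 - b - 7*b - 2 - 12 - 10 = 4*b^3 + 10*b^2 - 8*b - 24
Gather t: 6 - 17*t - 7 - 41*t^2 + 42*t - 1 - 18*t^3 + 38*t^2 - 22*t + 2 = -18*t^3 - 3*t^2 + 3*t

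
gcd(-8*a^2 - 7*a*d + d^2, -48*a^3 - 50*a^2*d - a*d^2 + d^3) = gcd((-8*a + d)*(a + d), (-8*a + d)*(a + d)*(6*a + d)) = 8*a^2 + 7*a*d - d^2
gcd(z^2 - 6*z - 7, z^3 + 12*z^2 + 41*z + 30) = z + 1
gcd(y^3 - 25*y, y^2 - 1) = 1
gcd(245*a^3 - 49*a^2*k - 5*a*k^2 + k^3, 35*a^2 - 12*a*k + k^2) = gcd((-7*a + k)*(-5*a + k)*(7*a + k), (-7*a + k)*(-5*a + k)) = 35*a^2 - 12*a*k + k^2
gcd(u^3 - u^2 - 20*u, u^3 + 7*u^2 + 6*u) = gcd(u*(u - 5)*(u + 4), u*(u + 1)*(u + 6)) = u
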